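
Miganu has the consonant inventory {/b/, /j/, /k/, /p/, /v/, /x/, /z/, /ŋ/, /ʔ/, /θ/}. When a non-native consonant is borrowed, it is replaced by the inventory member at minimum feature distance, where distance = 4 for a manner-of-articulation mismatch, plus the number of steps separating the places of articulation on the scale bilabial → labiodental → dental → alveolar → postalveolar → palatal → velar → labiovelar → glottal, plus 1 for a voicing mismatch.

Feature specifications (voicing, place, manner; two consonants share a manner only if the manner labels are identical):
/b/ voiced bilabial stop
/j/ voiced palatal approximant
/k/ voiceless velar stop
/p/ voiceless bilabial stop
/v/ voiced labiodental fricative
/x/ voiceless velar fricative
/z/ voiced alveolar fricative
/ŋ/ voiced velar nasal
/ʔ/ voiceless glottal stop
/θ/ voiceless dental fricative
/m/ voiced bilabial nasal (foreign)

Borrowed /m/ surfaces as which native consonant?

/b/ is closest: manner differs (nasal→stop, +4), place distance 0 (bilabial→bilabial), same voicing; total 4. Next closest is /p/ at distance 5.

b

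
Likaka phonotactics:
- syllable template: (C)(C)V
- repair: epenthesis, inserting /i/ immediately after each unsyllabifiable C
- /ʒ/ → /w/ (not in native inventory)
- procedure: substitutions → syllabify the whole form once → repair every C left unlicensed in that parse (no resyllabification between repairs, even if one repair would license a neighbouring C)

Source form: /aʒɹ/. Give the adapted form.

awiɹi

Substitution: /ʒ/ → /w/, giving /awɹ/.
Under (C)(C)V, the unsyllabifiable consonants are /w/, /ɹ/ (no codas are permitted; onsets may contain at most 2 consonants).
Epenthesis after each stranded consonant: /w/ → /wi/, /ɹ/ → /ɹi/.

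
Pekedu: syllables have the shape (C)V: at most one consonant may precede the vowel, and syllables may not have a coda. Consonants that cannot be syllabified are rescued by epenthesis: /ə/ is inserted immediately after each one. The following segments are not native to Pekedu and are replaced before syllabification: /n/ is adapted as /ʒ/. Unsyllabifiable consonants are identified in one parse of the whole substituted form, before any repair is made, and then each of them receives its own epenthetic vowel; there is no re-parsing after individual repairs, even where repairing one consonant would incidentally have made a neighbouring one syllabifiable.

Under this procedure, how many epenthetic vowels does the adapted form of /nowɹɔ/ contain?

1

After substitution the input is /ʒowɹɔ/.
The unsyllabifiable consonants are /w/; each receives one epenthetic vowel.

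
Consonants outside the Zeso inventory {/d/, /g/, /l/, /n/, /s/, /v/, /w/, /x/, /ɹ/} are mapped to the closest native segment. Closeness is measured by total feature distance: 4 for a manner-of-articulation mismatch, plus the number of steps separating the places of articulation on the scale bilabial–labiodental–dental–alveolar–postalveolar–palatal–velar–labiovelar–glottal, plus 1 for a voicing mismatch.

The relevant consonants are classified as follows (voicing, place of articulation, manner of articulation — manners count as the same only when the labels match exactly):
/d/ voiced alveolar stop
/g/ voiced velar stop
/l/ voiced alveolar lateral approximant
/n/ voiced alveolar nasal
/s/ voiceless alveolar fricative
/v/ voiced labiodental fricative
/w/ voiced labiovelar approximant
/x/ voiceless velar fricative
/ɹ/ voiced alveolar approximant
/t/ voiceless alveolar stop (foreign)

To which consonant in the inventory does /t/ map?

d

/d/ is closest: same manner (stop), place distance 0 (alveolar→alveolar), voicing differs (+1); total 1. Next closest is /g/ at distance 4.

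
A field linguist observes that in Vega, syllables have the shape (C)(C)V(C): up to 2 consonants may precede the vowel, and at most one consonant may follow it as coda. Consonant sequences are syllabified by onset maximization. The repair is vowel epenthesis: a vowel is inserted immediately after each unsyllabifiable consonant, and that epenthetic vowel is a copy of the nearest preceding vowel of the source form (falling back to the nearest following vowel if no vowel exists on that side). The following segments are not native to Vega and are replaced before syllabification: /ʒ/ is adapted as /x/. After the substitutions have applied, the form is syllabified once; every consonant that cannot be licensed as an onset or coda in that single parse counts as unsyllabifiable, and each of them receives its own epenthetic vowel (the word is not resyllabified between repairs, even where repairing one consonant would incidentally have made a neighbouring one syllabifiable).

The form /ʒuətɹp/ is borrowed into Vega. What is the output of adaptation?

Substitution: /ʒ/ → /x/, giving /xuətɹp/.
Syllabifying with onset maximization leaves /ɹ/, /p/ stranded (at most one coda consonant is licensed; onsets may contain at most 2 consonants).
Each unlicensed consonant becomes the onset of a new syllable: /ɹ/ → /ɹə/, /p/ → /pə/.

xuətɹəpə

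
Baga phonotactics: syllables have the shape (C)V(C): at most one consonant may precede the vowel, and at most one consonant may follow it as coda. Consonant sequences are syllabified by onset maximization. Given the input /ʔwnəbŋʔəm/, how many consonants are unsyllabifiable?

3

The consonants /ʔ/, /w/, /ŋ/ cannot be parsed into a legal (C)V(C) syllable (at most one coda consonant is licensed; onsets are limited to one consonant).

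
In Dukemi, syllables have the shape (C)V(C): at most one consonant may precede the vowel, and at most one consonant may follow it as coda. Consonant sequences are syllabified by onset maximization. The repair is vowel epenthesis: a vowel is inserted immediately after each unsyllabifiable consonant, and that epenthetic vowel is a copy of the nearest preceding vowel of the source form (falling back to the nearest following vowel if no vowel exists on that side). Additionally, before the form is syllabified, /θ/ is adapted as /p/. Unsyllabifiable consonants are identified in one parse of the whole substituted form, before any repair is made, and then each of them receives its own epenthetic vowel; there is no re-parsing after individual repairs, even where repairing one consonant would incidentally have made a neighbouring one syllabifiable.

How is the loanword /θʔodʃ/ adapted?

poʔodʃo

Substitution: /θ/ → /p/, giving /pʔodʃ/.
Under (C)V(C), the unsyllabifiable consonants are /p/, /ʃ/ (at most one coda consonant is licensed; onsets are limited to one consonant).
Each unlicensed consonant becomes the onset of a new syllable: /p/ → /po/, /ʃ/ → /ʃo/.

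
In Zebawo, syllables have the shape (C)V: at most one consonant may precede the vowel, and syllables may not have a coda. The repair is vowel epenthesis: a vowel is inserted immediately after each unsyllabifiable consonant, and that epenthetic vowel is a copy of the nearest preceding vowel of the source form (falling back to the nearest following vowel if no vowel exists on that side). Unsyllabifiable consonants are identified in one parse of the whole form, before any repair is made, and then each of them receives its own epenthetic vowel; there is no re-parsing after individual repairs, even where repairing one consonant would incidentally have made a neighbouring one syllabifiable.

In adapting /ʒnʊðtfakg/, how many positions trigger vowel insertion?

5

The unsyllabifiable consonants are /ʒ/, /ð/, /t/, /k/, /g/; each receives one epenthetic vowel.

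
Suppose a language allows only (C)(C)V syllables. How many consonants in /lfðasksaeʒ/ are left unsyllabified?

Under (C)(C)V, the unsyllabifiable consonants are /l/, /s/, /ʒ/ (no codas are permitted; onsets may contain at most 2 consonants).

3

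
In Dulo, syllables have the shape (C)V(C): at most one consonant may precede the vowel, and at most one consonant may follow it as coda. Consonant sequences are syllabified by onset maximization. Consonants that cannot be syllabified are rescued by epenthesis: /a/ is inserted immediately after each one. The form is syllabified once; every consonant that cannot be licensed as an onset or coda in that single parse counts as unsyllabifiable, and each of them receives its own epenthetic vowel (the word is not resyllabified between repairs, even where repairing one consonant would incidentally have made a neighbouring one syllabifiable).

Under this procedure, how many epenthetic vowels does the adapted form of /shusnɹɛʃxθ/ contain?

4

The unsyllabifiable consonants are /s/, /n/, /x/, /θ/; each receives one epenthetic vowel.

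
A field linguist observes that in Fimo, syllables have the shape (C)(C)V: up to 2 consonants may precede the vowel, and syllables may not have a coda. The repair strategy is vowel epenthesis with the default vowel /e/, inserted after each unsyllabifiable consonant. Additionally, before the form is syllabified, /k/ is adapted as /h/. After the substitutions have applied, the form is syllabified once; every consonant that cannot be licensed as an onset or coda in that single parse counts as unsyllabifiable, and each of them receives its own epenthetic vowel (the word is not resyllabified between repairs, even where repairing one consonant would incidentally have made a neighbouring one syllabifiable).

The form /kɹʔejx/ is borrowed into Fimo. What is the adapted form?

Substitution: /k/ → /h/, giving /hɹʔejx/.
Syllabifying with onset maximization leaves /h/, /j/, /x/ stranded (no codas are permitted; onsets may contain at most 2 consonants).
Inserting the epenthetic vowel yields /h/ → /he/, /j/ → /je/, /x/ → /xe/.

heɹʔejexe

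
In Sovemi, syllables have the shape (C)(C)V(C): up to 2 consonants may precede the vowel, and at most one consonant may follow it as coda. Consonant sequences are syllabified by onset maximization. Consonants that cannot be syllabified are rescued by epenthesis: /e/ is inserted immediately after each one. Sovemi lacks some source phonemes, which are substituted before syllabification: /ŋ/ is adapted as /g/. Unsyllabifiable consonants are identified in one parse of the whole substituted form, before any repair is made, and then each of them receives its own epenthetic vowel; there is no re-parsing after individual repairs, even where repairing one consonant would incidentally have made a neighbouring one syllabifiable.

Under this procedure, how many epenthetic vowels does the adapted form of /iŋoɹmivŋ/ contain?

After substitution the input is /igoɹmivg/.
The unsyllabifiable consonants are /g/; each receives one epenthetic vowel.

1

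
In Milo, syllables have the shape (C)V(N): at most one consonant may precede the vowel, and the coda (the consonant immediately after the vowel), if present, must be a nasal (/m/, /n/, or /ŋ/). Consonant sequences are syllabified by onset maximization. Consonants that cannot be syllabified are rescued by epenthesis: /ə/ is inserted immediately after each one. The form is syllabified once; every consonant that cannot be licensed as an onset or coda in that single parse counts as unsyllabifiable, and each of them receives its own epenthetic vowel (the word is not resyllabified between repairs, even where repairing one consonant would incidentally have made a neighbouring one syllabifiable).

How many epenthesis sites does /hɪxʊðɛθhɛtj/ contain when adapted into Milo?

The unsyllabifiable consonants are /θ/, /t/, /j/; each receives one epenthetic vowel.

3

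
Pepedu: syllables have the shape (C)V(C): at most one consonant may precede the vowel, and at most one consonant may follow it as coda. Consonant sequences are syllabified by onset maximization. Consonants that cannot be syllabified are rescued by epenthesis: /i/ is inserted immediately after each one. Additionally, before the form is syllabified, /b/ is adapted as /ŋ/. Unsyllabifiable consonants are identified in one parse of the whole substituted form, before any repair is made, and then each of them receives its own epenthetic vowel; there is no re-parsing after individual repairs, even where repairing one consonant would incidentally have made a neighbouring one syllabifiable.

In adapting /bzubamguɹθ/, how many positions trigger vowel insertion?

After substitution the input is /ŋzuŋamguɹθ/.
The unsyllabifiable consonants are /ŋ/, /θ/; each receives one epenthetic vowel.

2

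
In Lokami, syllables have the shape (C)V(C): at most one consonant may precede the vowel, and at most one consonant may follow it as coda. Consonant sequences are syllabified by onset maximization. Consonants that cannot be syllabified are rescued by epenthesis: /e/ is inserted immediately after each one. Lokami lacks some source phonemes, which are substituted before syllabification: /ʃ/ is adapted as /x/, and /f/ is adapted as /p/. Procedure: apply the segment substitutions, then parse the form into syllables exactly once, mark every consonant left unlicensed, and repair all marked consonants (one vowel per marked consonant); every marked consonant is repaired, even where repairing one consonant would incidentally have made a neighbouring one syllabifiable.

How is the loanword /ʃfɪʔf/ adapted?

xepɪʔpe

Substitution: /ʃ/ → /x/, /f/ → /p/, giving /xpɪʔp/.
The consonants /x/, /p/ cannot be parsed into a legal (C)V(C) syllable (at most one coda consonant is licensed; onsets are limited to one consonant).
Inserting the epenthetic vowel yields /x/ → /xe/, /p/ → /pe/.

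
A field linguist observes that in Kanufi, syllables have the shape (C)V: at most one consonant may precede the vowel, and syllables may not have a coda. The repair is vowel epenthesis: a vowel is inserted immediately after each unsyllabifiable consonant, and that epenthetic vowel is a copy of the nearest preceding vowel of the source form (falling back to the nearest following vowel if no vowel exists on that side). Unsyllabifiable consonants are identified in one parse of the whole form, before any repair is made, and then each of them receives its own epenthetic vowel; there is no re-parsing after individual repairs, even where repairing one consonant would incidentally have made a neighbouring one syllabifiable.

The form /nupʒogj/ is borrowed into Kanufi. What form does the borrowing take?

nupuʒogojo

Under (C)V, the unsyllabifiable consonants are /p/, /g/, /j/ (no codas are permitted; onsets are limited to one consonant).
Epenthesis after each stranded consonant: /p/ → /pu/, /g/ → /go/, /j/ → /jo/.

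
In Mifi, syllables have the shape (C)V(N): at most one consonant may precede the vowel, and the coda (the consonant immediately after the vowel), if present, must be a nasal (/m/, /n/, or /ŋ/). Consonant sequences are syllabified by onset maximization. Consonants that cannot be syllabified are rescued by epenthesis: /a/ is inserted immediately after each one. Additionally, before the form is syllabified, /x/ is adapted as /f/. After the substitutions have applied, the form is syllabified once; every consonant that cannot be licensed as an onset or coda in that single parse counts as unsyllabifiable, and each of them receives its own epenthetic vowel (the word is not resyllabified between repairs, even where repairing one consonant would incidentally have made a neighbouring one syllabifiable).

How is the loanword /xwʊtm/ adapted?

Substitution: /x/ → /f/, giving /fwʊtm/.
The consonants /f/, /t/, /m/ cannot be parsed into a legal (C)V(N) syllable (only a nasal (/m/, /n/, or /ŋ/) is licensed in coda position; onsets are limited to one consonant).
Inserting the epenthetic vowel yields /f/ → /fa/, /t/ → /ta/, /m/ → /ma/.

fawʊtama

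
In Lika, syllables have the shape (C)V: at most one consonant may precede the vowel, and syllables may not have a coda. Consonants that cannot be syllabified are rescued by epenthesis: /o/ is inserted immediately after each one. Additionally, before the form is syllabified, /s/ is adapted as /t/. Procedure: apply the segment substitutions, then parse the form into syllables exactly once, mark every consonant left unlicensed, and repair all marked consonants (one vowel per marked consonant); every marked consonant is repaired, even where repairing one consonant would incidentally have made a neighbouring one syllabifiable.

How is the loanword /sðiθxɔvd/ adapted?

toðiθoxɔvodo

Substitution: /s/ → /t/, giving /tðiθxɔvd/.
Syllabifying with onset maximization leaves /t/, /θ/, /v/, /d/ stranded (no codas are permitted; onsets are limited to one consonant).
Each unlicensed consonant becomes the onset of a new syllable: /t/ → /to/, /θ/ → /θo/, /v/ → /vo/, /d/ → /do/.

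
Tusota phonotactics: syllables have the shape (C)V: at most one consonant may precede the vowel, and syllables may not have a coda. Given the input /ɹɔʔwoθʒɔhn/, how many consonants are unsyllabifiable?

4

Syllabifying with onset maximization leaves /ʔ/, /θ/, /h/, /n/ stranded (no codas are permitted; onsets are limited to one consonant).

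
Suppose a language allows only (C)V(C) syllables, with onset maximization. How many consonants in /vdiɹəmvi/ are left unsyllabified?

1

The consonants /v/ cannot be parsed into a legal (C)V(C) syllable (at most one coda consonant is licensed; onsets are limited to one consonant).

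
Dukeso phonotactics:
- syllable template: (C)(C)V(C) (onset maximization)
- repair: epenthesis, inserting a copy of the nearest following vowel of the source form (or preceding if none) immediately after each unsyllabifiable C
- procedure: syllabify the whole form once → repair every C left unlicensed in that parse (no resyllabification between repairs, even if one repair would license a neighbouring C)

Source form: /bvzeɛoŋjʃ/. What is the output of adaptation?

The consonants /b/, /j/, /ʃ/ cannot be parsed into a legal (C)(C)V(C) syllable (at most one coda consonant is licensed; onsets may contain at most 2 consonants).
Epenthesis after each stranded consonant: /b/ → /be/, /j/ → /jo/, /ʃ/ → /ʃo/.

bevzeɛoŋjoʃo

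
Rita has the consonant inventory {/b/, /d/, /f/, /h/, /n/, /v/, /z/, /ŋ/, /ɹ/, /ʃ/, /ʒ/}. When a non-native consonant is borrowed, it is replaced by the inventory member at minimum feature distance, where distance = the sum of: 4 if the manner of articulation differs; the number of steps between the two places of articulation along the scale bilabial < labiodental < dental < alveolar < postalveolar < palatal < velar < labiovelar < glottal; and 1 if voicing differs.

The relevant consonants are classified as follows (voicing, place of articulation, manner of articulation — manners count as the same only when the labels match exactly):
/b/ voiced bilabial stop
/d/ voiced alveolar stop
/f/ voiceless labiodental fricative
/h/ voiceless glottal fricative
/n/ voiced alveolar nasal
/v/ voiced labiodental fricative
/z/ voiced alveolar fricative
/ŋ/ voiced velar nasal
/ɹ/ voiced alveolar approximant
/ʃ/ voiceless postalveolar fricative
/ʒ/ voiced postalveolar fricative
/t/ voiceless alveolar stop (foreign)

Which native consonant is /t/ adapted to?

d

/d/ is closest: same manner (stop), place distance 0 (alveolar→alveolar), voicing differs (+1); total 1. Next closest is /b/ at distance 4.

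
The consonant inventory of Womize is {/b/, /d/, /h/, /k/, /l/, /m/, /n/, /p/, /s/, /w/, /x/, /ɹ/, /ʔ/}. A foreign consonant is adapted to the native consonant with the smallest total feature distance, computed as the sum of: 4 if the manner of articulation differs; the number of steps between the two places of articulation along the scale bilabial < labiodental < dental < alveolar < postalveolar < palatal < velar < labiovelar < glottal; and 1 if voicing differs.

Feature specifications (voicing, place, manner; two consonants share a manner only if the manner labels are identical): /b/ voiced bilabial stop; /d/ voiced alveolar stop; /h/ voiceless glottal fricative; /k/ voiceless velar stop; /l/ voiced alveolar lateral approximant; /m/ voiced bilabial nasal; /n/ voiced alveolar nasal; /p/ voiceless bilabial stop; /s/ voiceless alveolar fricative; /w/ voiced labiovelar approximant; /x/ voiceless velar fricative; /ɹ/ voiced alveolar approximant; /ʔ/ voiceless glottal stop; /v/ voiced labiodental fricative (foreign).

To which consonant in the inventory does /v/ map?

s

/s/ is closest: same manner (fricative), place distance 2 (labiodental→alveolar), voicing differs (+1); total 3. Next closest is /b/ at distance 5.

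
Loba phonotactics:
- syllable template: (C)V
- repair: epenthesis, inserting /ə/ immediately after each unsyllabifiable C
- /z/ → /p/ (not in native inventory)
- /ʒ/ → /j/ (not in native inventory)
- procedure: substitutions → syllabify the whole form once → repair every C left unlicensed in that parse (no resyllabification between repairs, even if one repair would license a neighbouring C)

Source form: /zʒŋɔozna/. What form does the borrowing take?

Substitution: /z/ → /p/, /ʒ/ → /j/, giving /pjŋɔopna/.
The consonants /p/, /j/, /p/ cannot be parsed into a legal (C)V syllable (no codas are permitted; onsets are limited to one consonant).
Inserting the epenthetic vowel yields /p/ → /pə/, /j/ → /jə/, /p/ → /pə/.

pəjəŋɔopəna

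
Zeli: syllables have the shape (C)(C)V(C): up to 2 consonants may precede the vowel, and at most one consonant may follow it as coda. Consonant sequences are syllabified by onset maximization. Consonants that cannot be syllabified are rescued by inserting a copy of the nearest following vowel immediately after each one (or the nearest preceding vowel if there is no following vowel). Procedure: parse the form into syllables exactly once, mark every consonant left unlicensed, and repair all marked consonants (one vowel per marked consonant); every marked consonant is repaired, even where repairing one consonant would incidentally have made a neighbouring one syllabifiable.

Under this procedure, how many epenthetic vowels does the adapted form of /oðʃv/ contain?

The unsyllabifiable consonants are /ʃ/, /v/; each receives one epenthetic vowel.

2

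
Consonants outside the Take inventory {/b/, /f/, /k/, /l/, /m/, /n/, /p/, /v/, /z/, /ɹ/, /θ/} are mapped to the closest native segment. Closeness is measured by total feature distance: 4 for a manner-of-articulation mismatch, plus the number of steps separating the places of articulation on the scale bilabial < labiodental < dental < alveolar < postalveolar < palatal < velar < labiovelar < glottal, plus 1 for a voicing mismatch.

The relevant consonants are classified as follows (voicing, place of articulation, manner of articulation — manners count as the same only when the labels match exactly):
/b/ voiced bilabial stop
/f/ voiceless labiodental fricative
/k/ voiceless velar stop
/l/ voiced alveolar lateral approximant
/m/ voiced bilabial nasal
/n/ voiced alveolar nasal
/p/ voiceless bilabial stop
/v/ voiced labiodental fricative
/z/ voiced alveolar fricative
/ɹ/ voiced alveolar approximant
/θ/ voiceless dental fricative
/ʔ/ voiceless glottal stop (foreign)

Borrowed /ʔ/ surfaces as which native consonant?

k

/k/ is closest: same manner (stop), place distance 2 (glottal→velar), same voicing; total 2. Next closest is /p/ at distance 8.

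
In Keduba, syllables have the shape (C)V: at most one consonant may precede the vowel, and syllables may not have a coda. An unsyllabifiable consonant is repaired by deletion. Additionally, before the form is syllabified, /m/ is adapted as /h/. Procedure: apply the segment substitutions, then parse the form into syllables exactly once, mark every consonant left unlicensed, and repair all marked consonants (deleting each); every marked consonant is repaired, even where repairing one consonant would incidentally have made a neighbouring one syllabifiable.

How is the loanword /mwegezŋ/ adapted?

Substitution: /m/ → /h/, giving /hwegezŋ/.
Syllabifying with onset maximization leaves /h/, /z/, /ŋ/ stranded (no codas are permitted; onsets are limited to one consonant).
Deleting the stranded consonants removes /h/, /z/, /ŋ/.

wege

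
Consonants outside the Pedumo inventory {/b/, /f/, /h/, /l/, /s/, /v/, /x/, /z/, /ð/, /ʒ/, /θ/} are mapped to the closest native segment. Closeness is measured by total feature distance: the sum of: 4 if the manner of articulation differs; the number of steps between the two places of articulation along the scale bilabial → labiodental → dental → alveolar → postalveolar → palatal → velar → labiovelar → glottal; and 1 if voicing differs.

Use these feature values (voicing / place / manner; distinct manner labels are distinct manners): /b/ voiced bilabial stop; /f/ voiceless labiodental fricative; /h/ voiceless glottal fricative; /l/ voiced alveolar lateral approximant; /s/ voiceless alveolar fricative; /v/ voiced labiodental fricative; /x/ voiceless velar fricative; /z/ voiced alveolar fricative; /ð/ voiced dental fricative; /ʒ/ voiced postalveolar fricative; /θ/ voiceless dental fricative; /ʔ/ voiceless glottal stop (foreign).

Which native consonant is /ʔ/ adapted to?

h

/h/ is closest: manner differs (stop→fricative, +4), place distance 0 (glottal→glottal), same voicing; total 4. Next closest is /x/ at distance 6.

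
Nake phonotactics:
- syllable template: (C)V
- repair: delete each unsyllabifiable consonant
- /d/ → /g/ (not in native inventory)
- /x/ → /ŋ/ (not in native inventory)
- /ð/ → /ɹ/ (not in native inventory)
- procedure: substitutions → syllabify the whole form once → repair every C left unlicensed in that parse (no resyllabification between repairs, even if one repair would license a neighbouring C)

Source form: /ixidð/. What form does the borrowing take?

iŋi

Substitution: /x/ → /ŋ/, /d/ → /g/, /ð/ → /ɹ/, giving /iŋigɹ/.
Syllabifying with onset maximization leaves /g/, /ɹ/ stranded (no codas are permitted; onsets are limited to one consonant).
Deleting the stranded consonants removes /g/, /ɹ/.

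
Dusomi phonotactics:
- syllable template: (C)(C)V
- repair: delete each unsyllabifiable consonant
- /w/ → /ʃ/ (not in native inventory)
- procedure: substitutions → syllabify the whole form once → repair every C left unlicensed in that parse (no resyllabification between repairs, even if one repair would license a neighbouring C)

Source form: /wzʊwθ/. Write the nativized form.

Substitution: /w/ → /ʃ/, giving /ʃzʊʃθ/.
Under (C)(C)V, the unsyllabifiable consonants are /ʃ/, /θ/ (no codas are permitted; onsets may contain at most 2 consonants).
Deleting the stranded consonants removes /ʃ/, /θ/.

ʃzʊ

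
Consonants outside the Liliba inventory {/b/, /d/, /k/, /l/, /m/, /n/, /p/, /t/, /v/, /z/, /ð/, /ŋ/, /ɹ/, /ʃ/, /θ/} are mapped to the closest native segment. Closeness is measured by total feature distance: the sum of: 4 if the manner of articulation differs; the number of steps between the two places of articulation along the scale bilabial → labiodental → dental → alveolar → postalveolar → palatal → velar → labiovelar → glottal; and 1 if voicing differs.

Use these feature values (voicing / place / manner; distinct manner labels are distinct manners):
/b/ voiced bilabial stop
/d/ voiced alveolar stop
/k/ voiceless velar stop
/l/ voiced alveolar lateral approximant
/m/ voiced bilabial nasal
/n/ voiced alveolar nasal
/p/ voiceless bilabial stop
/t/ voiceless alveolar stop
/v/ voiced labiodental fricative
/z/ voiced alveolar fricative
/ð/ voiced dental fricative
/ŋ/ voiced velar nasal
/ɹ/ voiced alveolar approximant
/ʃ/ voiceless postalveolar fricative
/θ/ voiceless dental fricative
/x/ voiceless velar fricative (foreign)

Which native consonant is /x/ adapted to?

/ʃ/ is closest: same manner (fricative), place distance 2 (velar→postalveolar), same voicing; total 2. Next closest is /k/ at distance 4.

ʃ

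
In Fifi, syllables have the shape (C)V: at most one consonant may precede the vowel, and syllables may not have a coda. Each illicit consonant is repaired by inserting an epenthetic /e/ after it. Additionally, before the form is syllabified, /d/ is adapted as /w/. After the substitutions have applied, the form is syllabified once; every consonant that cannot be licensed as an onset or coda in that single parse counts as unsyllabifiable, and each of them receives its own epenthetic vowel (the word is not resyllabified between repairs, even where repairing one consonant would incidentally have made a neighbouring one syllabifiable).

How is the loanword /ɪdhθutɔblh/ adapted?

ɪweheθutɔbelehe

Substitution: /d/ → /w/, giving /ɪwhθutɔblh/.
The consonants /w/, /h/, /b/, /l/, /h/ cannot be parsed into a legal (C)V syllable (no codas are permitted; onsets are limited to one consonant).
Epenthesis after each stranded consonant: /w/ → /we/, /h/ → /he/, /b/ → /be/, /l/ → /le/, /h/ → /he/.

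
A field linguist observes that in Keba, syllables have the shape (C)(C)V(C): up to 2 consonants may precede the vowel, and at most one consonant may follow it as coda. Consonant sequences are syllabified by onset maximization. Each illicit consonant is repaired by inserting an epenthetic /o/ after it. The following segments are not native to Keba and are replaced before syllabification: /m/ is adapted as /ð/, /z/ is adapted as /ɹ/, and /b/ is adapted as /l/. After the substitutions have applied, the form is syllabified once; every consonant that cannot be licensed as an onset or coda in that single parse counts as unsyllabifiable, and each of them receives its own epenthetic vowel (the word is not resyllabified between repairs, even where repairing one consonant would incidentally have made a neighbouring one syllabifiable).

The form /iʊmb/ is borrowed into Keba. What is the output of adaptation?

iʊðlo

Substitution: /m/ → /ð/, /b/ → /l/, giving /iʊðl/.
The consonants /l/ cannot be parsed into a legal (C)(C)V(C) syllable (at most one coda consonant is licensed; onsets may contain at most 2 consonants).
Inserting the epenthetic vowel yields /l/ → /lo/.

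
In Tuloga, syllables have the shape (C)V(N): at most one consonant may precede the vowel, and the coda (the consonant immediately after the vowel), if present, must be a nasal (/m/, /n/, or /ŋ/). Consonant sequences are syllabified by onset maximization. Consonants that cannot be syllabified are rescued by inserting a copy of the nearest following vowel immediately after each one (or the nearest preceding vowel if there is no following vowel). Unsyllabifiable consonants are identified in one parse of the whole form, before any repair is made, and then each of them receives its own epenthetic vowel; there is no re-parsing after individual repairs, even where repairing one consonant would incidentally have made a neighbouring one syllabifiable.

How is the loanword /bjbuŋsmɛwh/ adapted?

bujubuŋsɛmɛwɛhɛ

Under (C)V(N), the unsyllabifiable consonants are /b/, /j/, /s/, /w/, /h/ (only a nasal (/m/, /n/, or /ŋ/) is licensed in coda position; onsets are limited to one consonant).
Each unlicensed consonant becomes the onset of a new syllable: /b/ → /bu/, /j/ → /ju/, /s/ → /sɛ/, /w/ → /wɛ/, /h/ → /hɛ/.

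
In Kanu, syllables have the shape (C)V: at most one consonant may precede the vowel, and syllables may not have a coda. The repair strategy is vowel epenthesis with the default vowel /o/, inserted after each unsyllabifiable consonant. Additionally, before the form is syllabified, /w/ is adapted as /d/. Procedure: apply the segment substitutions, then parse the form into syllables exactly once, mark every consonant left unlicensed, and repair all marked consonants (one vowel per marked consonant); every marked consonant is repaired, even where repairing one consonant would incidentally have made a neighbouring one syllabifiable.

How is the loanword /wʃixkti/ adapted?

Substitution: /w/ → /d/, giving /dʃixkti/.
Syllabifying with onset maximization leaves /d/, /x/, /k/ stranded (no codas are permitted; onsets are limited to one consonant).
Inserting the epenthetic vowel yields /d/ → /do/, /x/ → /xo/, /k/ → /ko/.

doʃixokoti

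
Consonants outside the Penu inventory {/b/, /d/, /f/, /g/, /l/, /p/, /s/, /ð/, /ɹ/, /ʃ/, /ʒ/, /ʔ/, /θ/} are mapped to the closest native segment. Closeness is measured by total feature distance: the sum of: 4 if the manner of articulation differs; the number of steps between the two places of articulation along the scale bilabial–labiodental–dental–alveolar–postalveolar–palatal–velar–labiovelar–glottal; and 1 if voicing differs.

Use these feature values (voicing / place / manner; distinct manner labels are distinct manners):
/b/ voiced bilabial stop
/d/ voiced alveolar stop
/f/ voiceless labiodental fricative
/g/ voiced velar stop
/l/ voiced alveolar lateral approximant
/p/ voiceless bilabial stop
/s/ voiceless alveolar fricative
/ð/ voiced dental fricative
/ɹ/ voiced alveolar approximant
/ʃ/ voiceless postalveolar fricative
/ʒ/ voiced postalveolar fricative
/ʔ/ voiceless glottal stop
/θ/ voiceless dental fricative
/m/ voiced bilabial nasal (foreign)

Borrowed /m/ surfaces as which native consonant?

/b/ is closest: manner differs (nasal→stop, +4), place distance 0 (bilabial→bilabial), same voicing; total 4. Next closest is /p/ at distance 5.

b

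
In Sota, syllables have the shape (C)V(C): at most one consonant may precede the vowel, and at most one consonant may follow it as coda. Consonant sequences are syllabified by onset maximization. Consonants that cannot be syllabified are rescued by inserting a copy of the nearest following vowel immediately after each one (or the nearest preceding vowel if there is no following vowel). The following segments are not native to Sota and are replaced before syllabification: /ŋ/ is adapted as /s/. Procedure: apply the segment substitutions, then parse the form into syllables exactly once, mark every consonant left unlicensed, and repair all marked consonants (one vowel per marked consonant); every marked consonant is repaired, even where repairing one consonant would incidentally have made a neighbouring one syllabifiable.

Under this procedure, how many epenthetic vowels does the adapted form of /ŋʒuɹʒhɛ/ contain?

2

After substitution the input is /sʒuɹʒhɛ/.
The unsyllabifiable consonants are /s/, /ʒ/; each receives one epenthetic vowel.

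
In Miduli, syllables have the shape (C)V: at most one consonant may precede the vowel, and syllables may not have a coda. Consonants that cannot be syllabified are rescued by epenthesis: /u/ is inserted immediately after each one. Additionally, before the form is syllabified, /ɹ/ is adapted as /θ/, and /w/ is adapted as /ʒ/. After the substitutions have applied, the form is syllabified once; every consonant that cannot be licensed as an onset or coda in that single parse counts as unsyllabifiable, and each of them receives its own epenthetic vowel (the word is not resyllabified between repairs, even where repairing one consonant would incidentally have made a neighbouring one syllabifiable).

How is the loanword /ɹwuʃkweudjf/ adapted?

θuʒuʃukuʒeudujufu

Substitution: /ɹ/ → /θ/, /w/ → /ʒ/, giving /θʒuʃkʒeudjf/.
The consonants /θ/, /ʃ/, /k/, /d/, /j/, /f/ cannot be parsed into a legal (C)V syllable (no codas are permitted; onsets are limited to one consonant).
Epenthesis after each stranded consonant: /θ/ → /θu/, /ʃ/ → /ʃu/, /k/ → /ku/, /d/ → /du/, /j/ → /ju/, /f/ → /fu/.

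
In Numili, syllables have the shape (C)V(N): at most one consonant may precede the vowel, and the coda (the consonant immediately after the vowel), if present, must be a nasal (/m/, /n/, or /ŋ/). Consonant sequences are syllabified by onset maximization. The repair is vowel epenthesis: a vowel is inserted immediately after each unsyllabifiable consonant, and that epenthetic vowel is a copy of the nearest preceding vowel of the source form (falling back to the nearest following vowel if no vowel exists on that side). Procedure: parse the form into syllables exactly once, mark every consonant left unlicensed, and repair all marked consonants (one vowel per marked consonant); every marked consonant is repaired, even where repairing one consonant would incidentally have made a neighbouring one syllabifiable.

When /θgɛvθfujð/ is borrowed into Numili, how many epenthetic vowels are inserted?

5

The unsyllabifiable consonants are /θ/, /v/, /θ/, /j/, /ð/; each receives one epenthetic vowel.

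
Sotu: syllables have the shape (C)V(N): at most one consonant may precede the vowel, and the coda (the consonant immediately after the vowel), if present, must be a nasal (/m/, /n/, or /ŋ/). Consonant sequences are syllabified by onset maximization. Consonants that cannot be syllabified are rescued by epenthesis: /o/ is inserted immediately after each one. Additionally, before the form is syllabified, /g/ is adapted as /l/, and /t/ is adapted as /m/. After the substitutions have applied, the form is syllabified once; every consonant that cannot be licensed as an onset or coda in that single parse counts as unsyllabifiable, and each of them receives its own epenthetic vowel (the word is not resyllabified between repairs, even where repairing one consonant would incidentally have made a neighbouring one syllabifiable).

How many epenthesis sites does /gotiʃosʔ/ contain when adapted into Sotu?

After substitution the input is /lomiʃosʔ/.
The unsyllabifiable consonants are /s/, /ʔ/; each receives one epenthetic vowel.

2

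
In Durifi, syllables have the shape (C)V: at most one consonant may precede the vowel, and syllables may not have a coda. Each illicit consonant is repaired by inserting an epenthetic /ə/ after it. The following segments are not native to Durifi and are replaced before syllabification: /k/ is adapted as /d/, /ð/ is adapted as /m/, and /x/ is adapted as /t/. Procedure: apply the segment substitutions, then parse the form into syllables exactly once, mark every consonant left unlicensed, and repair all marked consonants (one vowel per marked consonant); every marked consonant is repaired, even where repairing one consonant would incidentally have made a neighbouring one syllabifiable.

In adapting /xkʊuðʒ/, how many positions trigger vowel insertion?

3

After substitution the input is /tdʊumʒ/.
The unsyllabifiable consonants are /t/, /m/, /ʒ/; each receives one epenthetic vowel.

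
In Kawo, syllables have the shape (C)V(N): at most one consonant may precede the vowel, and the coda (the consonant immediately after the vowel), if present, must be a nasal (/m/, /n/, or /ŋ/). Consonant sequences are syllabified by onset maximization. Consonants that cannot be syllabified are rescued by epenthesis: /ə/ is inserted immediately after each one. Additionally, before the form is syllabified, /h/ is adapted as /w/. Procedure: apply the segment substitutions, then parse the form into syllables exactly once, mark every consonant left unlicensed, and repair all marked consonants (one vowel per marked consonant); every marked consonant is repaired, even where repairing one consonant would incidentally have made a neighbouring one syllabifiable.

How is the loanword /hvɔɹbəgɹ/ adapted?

wəvɔɹəbəgəɹə

Substitution: /h/ → /w/, giving /wvɔɹbəgɹ/.
The consonants /w/, /ɹ/, /g/, /ɹ/ cannot be parsed into a legal (C)V(N) syllable (only a nasal (/m/, /n/, or /ŋ/) is licensed in coda position; onsets are limited to one consonant).
Each unlicensed consonant becomes the onset of a new syllable: /w/ → /wə/, /ɹ/ → /ɹə/, /g/ → /gə/, /ɹ/ → /ɹə/.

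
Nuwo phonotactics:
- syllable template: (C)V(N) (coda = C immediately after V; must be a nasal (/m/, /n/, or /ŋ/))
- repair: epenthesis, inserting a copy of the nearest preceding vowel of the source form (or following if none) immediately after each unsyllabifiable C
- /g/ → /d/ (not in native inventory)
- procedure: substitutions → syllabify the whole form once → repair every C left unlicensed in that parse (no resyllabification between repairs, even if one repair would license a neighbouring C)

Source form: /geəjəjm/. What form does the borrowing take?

Substitution: /g/ → /d/, giving /deəjəjm/.
Under (C)V(N), the unsyllabifiable consonants are /j/, /m/ (only a nasal (/m/, /n/, or /ŋ/) is licensed in coda position; onsets are limited to one consonant).
Each unlicensed consonant becomes the onset of a new syllable: /j/ → /jə/, /m/ → /mə/.

deəjəjəmə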